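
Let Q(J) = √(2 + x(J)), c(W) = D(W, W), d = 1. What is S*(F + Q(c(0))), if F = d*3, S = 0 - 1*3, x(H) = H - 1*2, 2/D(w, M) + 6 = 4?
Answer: -9 - 3*I ≈ -9.0 - 3.0*I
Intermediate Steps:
D(w, M) = -1 (D(w, M) = 2/(-6 + 4) = 2/(-2) = 2*(-½) = -1)
c(W) = -1
x(H) = -2 + H (x(H) = H - 2 = -2 + H)
S = -3 (S = 0 - 3 = -3)
F = 3 (F = 1*3 = 3)
Q(J) = √J (Q(J) = √(2 + (-2 + J)) = √J)
S*(F + Q(c(0))) = -3*(3 + √(-1)) = -3*(3 + I) = -9 - 3*I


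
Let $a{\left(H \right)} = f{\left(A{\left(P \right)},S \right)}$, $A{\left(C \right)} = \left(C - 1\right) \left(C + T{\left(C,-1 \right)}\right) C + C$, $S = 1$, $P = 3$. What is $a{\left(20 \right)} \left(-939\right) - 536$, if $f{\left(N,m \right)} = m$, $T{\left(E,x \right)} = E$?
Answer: $-1475$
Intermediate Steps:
$A{\left(C \right)} = C + 2 C^{2} \left(-1 + C\right)$ ($A{\left(C \right)} = \left(C - 1\right) \left(C + C\right) C + C = \left(-1 + C\right) 2 C C + C = 2 C \left(-1 + C\right) C + C = 2 C^{2} \left(-1 + C\right) + C = C + 2 C^{2} \left(-1 + C\right)$)
$a{\left(H \right)} = 1$
$a{\left(20 \right)} \left(-939\right) - 536 = 1 \left(-939\right) - 536 = -939 - 536 = -1475$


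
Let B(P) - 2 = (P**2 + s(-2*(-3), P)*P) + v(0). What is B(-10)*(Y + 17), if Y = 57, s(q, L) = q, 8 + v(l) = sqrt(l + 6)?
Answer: 2516 + 74*sqrt(6) ≈ 2697.3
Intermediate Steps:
v(l) = -8 + sqrt(6 + l) (v(l) = -8 + sqrt(l + 6) = -8 + sqrt(6 + l))
B(P) = -6 + sqrt(6) + P**2 + 6*P (B(P) = 2 + ((P**2 + (-2*(-3))*P) + (-8 + sqrt(6 + 0))) = 2 + ((P**2 + 6*P) + (-8 + sqrt(6))) = 2 + (-8 + sqrt(6) + P**2 + 6*P) = -6 + sqrt(6) + P**2 + 6*P)
B(-10)*(Y + 17) = (-6 + sqrt(6) + (-10)**2 + 6*(-10))*(57 + 17) = (-6 + sqrt(6) + 100 - 60)*74 = (34 + sqrt(6))*74 = 2516 + 74*sqrt(6)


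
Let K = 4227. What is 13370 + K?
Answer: 17597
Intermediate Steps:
13370 + K = 13370 + 4227 = 17597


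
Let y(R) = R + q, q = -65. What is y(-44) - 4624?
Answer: -4733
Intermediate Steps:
y(R) = -65 + R (y(R) = R - 65 = -65 + R)
y(-44) - 4624 = (-65 - 44) - 4624 = -109 - 4624 = -4733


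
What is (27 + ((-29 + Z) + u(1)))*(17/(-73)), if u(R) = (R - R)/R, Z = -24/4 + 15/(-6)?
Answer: 357/146 ≈ 2.4452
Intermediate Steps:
Z = -17/2 (Z = -24*¼ + 15*(-⅙) = -6 - 5/2 = -17/2 ≈ -8.5000)
u(R) = 0 (u(R) = 0/R = 0)
(27 + ((-29 + Z) + u(1)))*(17/(-73)) = (27 + ((-29 - 17/2) + 0))*(17/(-73)) = (27 + (-75/2 + 0))*(17*(-1/73)) = (27 - 75/2)*(-17/73) = -21/2*(-17/73) = 357/146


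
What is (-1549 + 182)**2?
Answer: 1868689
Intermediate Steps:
(-1549 + 182)**2 = (-1367)**2 = 1868689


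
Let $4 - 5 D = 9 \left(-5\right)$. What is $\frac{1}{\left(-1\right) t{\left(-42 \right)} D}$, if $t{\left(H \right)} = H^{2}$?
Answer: $- \frac{5}{86436} \approx -5.7846 \cdot 10^{-5}$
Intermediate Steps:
$D = \frac{49}{5}$ ($D = \frac{4}{5} - \frac{9 \left(-5\right)}{5} = \frac{4}{5} - -9 = \frac{4}{5} + 9 = \frac{49}{5} \approx 9.8$)
$\frac{1}{\left(-1\right) t{\left(-42 \right)} D} = \frac{1}{\left(-1\right) \left(-42\right)^{2} \cdot \frac{49}{5}} = \frac{1}{\left(-1\right) 1764 \cdot \frac{49}{5}} = \frac{1}{\left(-1\right) \frac{86436}{5}} = \frac{1}{- \frac{86436}{5}} = - \frac{5}{86436}$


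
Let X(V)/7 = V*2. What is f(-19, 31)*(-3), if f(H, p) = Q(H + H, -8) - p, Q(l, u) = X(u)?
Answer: 429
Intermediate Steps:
X(V) = 14*V (X(V) = 7*(V*2) = 7*(2*V) = 14*V)
Q(l, u) = 14*u
f(H, p) = -112 - p (f(H, p) = 14*(-8) - p = -112 - p)
f(-19, 31)*(-3) = (-112 - 1*31)*(-3) = (-112 - 31)*(-3) = -143*(-3) = 429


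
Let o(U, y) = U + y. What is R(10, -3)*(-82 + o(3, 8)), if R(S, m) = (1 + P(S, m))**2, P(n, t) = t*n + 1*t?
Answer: -72704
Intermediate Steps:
P(n, t) = t + n*t (P(n, t) = n*t + t = t + n*t)
R(S, m) = (1 + m*(1 + S))**2
R(10, -3)*(-82 + o(3, 8)) = (1 - 3*(1 + 10))**2*(-82 + (3 + 8)) = (1 - 3*11)**2*(-82 + 11) = (1 - 33)**2*(-71) = (-32)**2*(-71) = 1024*(-71) = -72704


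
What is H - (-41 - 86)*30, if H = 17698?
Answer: 21508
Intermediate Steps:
H - (-41 - 86)*30 = 17698 - (-41 - 86)*30 = 17698 - (-127)*30 = 17698 - 1*(-3810) = 17698 + 3810 = 21508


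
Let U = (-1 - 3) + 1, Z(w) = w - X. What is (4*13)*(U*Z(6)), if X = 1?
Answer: -780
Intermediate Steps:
Z(w) = -1 + w (Z(w) = w - 1*1 = w - 1 = -1 + w)
U = -3 (U = -4 + 1 = -3)
(4*13)*(U*Z(6)) = (4*13)*(-3*(-1 + 6)) = 52*(-3*5) = 52*(-15) = -780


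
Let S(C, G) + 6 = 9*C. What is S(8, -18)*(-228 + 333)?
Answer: 6930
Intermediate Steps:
S(C, G) = -6 + 9*C
S(8, -18)*(-228 + 333) = (-6 + 9*8)*(-228 + 333) = (-6 + 72)*105 = 66*105 = 6930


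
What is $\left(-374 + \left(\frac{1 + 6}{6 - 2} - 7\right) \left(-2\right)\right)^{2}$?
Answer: $\frac{528529}{4} \approx 1.3213 \cdot 10^{5}$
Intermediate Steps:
$\left(-374 + \left(\frac{1 + 6}{6 - 2} - 7\right) \left(-2\right)\right)^{2} = \left(-374 + \left(\frac{7}{4} - 7\right) \left(-2\right)\right)^{2} = \left(-374 - - \frac{21}{2}\right)^{2} = \left(-374 + \frac{21}{2}\right)^{2} = \left(- \frac{727}{2}\right)^{2} = \frac{528529}{4}$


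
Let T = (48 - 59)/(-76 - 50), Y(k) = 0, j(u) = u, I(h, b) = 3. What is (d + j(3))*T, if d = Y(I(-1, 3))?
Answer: 11/42 ≈ 0.26190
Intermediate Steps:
T = 11/126 (T = -11/(-126) = -11*(-1/126) = 11/126 ≈ 0.087302)
d = 0
(d + j(3))*T = (0 + 3)*(11/126) = 3*(11/126) = 11/42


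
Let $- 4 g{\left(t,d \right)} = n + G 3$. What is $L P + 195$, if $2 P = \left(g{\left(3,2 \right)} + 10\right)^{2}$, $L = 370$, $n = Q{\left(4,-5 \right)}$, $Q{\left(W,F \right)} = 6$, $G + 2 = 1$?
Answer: $\frac{256385}{16} \approx 16024.0$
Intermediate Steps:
$G = -1$ ($G = -2 + 1 = -1$)
$n = 6$
$g{\left(t,d \right)} = - \frac{3}{4}$ ($g{\left(t,d \right)} = - \frac{6 - 3}{4} = \left(- \frac{1}{4}\right) 3 = - \frac{3}{4}$)
$P = \frac{1369}{32}$ ($P = \frac{\left(- \frac{3}{4} + 10\right)^{2}}{2} = \frac{\left(\frac{37}{4}\right)^{2}}{2} = \frac{1}{2} \cdot \frac{1369}{16} = \frac{1369}{32} \approx 42.781$)
$L P + 195 = 370 \cdot \frac{1369}{32} + 195 = \frac{253265}{16} + 195 = \frac{256385}{16}$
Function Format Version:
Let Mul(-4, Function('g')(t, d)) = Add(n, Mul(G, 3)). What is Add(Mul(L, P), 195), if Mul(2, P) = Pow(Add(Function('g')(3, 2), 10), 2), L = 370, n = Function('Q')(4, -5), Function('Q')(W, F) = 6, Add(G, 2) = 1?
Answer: Rational(256385, 16) ≈ 16024.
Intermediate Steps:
G = -1 (G = Add(-2, 1) = -1)
n = 6
Function('g')(t, d) = Rational(-3, 4) (Function('g')(t, d) = Mul(Rational(-1, 4), Add(6, Mul(-1, 3))) = Mul(Rational(-1, 4), Add(6, -3)) = Mul(Rational(-1, 4), 3) = Rational(-3, 4))
P = Rational(1369, 32) (P = Mul(Rational(1, 2), Pow(Add(Rational(-3, 4), 10), 2)) = Mul(Rational(1, 2), Pow(Rational(37, 4), 2)) = Mul(Rational(1, 2), Rational(1369, 16)) = Rational(1369, 32) ≈ 42.781)
Add(Mul(L, P), 195) = Add(Mul(370, Rational(1369, 32)), 195) = Add(Rational(253265, 16), 195) = Rational(256385, 16)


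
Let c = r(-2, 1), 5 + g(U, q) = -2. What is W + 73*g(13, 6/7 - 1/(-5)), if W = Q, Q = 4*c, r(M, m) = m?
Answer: -507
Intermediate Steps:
g(U, q) = -7 (g(U, q) = -5 - 2 = -7)
c = 1
Q = 4 (Q = 4*1 = 4)
W = 4
W + 73*g(13, 6/7 - 1/(-5)) = 4 + 73*(-7) = 4 - 511 = -507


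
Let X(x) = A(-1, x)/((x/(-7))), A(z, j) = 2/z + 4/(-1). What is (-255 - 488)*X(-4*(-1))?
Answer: -15603/2 ≈ -7801.5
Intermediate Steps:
A(z, j) = -4 + 2/z (A(z, j) = 2/z + 4*(-1) = 2/z - 4 = -4 + 2/z)
X(x) = 42/x (X(x) = (-4 + 2/(-1))/((x/(-7))) = (-4 + 2*(-1))/((x*(-⅐))) = (-4 - 2)/((-x/7)) = -(-42)/x = 42/x)
(-255 - 488)*X(-4*(-1)) = (-255 - 488)*(42/((-4*(-1)))) = -31206/4 = -743*21/2 = -15603/2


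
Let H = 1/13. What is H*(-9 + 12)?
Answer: 3/13 ≈ 0.23077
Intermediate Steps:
H = 1/13 ≈ 0.076923
H*(-9 + 12) = (-9 + 12)/13 = (1/13)*3 = 3/13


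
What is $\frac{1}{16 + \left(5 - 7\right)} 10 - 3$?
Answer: $- \frac{16}{7} \approx -2.2857$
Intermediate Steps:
$\frac{1}{16 + \left(5 - 7\right)} 10 - 3 = \frac{1}{16 - 2} \cdot 10 - 3 = \frac{1}{14} \cdot 10 - 3 = \frac{5}{7} - 3 = - \frac{16}{7}$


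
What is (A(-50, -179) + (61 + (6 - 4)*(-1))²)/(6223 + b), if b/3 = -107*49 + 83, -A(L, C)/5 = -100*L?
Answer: 21519/9257 ≈ 2.3246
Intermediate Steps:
A(L, C) = 500*L (A(L, C) = -(-500)*L = 500*L)
b = -15480 (b = 3*(-107*49 + 83) = 3*(-5243 + 83) = 3*(-5160) = -15480)
(A(-50, -179) + (61 + (6 - 4)*(-1))²)/(6223 + b) = (500*(-50) + (61 + (6 - 4)*(-1))²)/(6223 - 15480) = (-25000 + (61 + 2*(-1))²)/(-9257) = (-25000 + (61 - 2)²)*(-1/9257) = (-25000 + 59²)*(-1/9257) = (-25000 + 3481)*(-1/9257) = -21519*(-1/9257) = 21519/9257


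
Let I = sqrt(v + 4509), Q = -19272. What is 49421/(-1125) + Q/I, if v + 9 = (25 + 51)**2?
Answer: -49421/1125 - 9636*sqrt(2569)/2569 ≈ -234.04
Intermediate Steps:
v = 5767 (v = -9 + (25 + 51)**2 = -9 + 76**2 = -9 + 5776 = 5767)
I = 2*sqrt(2569) (I = sqrt(5767 + 4509) = sqrt(10276) = 2*sqrt(2569) ≈ 101.37)
49421/(-1125) + Q/I = 49421/(-1125) - 19272*sqrt(2569)/5138 = 49421*(-1/1125) - 9636*sqrt(2569)/2569 = -49421/1125 - 9636*sqrt(2569)/2569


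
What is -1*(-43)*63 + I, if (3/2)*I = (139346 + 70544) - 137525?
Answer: 152857/3 ≈ 50952.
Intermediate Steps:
I = 144730/3 (I = 2*((139346 + 70544) - 137525)/3 = 2*(209890 - 137525)/3 = (⅔)*72365 = 144730/3 ≈ 48243.)
-1*(-43)*63 + I = -1*(-43)*63 + 144730/3 = 43*63 + 144730/3 = 2709 + 144730/3 = 152857/3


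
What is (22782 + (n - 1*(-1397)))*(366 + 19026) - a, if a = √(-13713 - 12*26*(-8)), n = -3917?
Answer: 392920704 - I*√11217 ≈ 3.9292e+8 - 105.91*I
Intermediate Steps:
a = I*√11217 (a = √(-13713 - 312*(-8)) = √(-13713 + 2496) = √(-11217) = I*√11217 ≈ 105.91*I)
(22782 + (n - 1*(-1397)))*(366 + 19026) - a = (22782 + (-3917 - 1*(-1397)))*(366 + 19026) - I*√11217 = (22782 + (-3917 + 1397))*19392 - I*√11217 = (22782 - 2520)*19392 - I*√11217 = 20262*19392 - I*√11217 = 392920704 - I*√11217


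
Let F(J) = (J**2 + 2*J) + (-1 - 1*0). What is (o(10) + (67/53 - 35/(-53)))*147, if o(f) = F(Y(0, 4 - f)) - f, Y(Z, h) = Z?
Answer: -70707/53 ≈ -1334.1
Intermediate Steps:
F(J) = -1 + J**2 + 2*J (F(J) = (J**2 + 2*J) + (-1 + 0) = (J**2 + 2*J) - 1 = -1 + J**2 + 2*J)
o(f) = -1 - f (o(f) = (-1 + 0**2 + 2*0) - f = (-1 + 0 + 0) - f = -1 - f)
(o(10) + (67/53 - 35/(-53)))*147 = ((-1 - 1*10) + (67/53 - 35/(-53)))*147 = ((-1 - 10) + (67*(1/53) - 35*(-1/53)))*147 = (-11 + (67/53 + 35/53))*147 = (-11 + 102/53)*147 = -481/53*147 = -70707/53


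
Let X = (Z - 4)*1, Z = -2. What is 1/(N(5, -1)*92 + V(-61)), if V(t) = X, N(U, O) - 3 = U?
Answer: 1/730 ≈ 0.0013699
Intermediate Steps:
N(U, O) = 3 + U
X = -6 (X = (-2 - 4)*1 = -6*1 = -6)
V(t) = -6
1/(N(5, -1)*92 + V(-61)) = 1/((3 + 5)*92 - 6) = 1/(8*92 - 6) = 1/(736 - 6) = 1/730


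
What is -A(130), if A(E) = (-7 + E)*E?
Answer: -15990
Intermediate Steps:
A(E) = E*(-7 + E)
-A(130) = -130*(-7 + 130) = -130*123 = -1*15990 = -15990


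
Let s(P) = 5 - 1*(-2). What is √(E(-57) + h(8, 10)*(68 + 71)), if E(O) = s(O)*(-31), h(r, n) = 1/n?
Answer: I*√20310/10 ≈ 14.251*I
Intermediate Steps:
s(P) = 7 (s(P) = 5 + 2 = 7)
E(O) = -217 (E(O) = 7*(-31) = -217)
√(E(-57) + h(8, 10)*(68 + 71)) = √(-217 + (68 + 71)/10) = √(-217 + (⅒)*139) = √(-217 + 139/10) = √(-2031/10) = I*√20310/10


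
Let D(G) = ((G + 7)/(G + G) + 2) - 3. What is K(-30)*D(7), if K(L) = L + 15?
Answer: 0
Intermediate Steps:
K(L) = 15 + L
D(G) = -1 + (7 + G)/(2*G) (D(G) = ((7 + G)/((2*G)) + 2) - 3 = ((7 + G)*(1/(2*G)) + 2) - 3 = ((7 + G)/(2*G) + 2) - 3 = (2 + (7 + G)/(2*G)) - 3 = -1 + (7 + G)/(2*G))
K(-30)*D(7) = (15 - 30)*((½)*(7 - 1*7)/7) = -15*(7 - 7)/(2*7) = -15*0/(2*7) = -15*0 = 0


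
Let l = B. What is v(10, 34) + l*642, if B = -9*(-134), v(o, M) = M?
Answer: 774286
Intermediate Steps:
B = 1206
l = 1206
v(10, 34) + l*642 = 34 + 1206*642 = 34 + 774252 = 774286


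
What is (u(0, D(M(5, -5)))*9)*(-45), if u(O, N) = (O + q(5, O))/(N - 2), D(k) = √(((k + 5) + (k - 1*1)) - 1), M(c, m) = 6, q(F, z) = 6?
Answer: 2430/(2 - √15) ≈ -1297.4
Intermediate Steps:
D(k) = √(3 + 2*k) (D(k) = √(((5 + k) + (k - 1)) - 1) = √(((5 + k) + (-1 + k)) - 1) = √((4 + 2*k) - 1) = √(3 + 2*k))
u(O, N) = (6 + O)/(-2 + N) (u(O, N) = (O + 6)/(N - 2) = (6 + O)/(-2 + N))
(u(0, D(M(5, -5)))*9)*(-45) = (((6 + 0)/(-2 + √(3 + 2*6)))*9)*(-45) = ((6/(-2 + √(3 + 12)))*9)*(-45) = ((6/(-2 + √15))*9)*(-45) = (54/(-2 + √15))*(-45) = -2430/(-2 + √15)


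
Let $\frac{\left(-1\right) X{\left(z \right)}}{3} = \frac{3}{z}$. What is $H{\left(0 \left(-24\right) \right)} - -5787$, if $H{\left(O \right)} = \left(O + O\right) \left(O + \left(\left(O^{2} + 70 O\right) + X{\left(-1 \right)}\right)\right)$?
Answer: $5787$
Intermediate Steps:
$X{\left(z \right)} = - \frac{9}{z}$ ($X{\left(z \right)} = - 3 \frac{3}{z} = - \frac{9}{z}$)
$H{\left(O \right)} = 2 O \left(9 + O^{2} + 71 O\right)$ ($H{\left(O \right)} = \left(O + O\right) \left(O - \left(-9 - O^{2} - 70 O\right)\right) = 2 O \left(O - \left(-9 - O^{2} - 70 O\right)\right) = 2 O \left(O + \left(\left(O^{2} + 70 O\right) + 9\right)\right) = 2 O \left(O + \left(9 + O^{2} + 70 O\right)\right) = 2 O \left(9 + O^{2} + 71 O\right)$)
$H{\left(0 \left(-24\right) \right)} - -5787 = 2 \cdot 0 \left(-24\right) \left(9 + \left(0 \left(-24\right)\right)^{2} + 71 \cdot 0 \left(-24\right)\right) - -5787 = 2 \cdot 0 \left(9 + 0^{2} + 71 \cdot 0\right) + 5787 = 2 \cdot 0 \left(9 + 0 + 0\right) + 5787 = 2 \cdot 0 \cdot 9 + 5787 = 0 + 5787 = 5787$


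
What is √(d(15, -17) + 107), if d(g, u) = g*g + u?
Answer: 3*√35 ≈ 17.748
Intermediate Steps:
d(g, u) = u + g² (d(g, u) = g² + u = u + g²)
√(d(15, -17) + 107) = √((-17 + 15²) + 107) = √((-17 + 225) + 107) = √(208 + 107) = √315 = 3*√35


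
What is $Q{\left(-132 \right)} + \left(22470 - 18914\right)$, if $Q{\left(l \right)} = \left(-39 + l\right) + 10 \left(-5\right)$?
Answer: $3335$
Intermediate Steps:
$Q{\left(l \right)} = -89 + l$ ($Q{\left(l \right)} = \left(-39 + l\right) - 50 = -89 + l$)
$Q{\left(-132 \right)} + \left(22470 - 18914\right) = \left(-89 - 132\right) + \left(22470 - 18914\right) = -221 + 3556 = 3335$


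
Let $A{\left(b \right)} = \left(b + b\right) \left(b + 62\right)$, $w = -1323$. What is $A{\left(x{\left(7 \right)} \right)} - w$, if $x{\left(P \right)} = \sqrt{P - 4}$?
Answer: $1329 + 124 \sqrt{3} \approx 1543.8$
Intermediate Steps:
$x{\left(P \right)} = \sqrt{-4 + P}$
$A{\left(b \right)} = 2 b \left(62 + b\right)$
$A{\left(x{\left(7 \right)} \right)} - w = 2 \sqrt{-4 + 7} \left(62 + \sqrt{-4 + 7}\right) - -1323 = 2 \sqrt{3} \left(62 + \sqrt{3}\right) + 1323 = 1323 + 2 \sqrt{3} \left(62 + \sqrt{3}\right)$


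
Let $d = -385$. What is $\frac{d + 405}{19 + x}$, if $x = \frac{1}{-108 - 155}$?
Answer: $\frac{1315}{1249} \approx 1.0528$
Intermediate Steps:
$x = - \frac{1}{263}$ ($x = \frac{1}{-263} = - \frac{1}{263} \approx -0.0038023$)
$\frac{d + 405}{19 + x} = \frac{-385 + 405}{19 - \frac{1}{263}} = \frac{20}{\frac{4996}{263}} = 20 \cdot \frac{263}{4996} = \frac{1315}{1249}$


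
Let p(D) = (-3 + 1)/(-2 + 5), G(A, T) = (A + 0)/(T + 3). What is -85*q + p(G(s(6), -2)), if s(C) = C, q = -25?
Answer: 6373/3 ≈ 2124.3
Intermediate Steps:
G(A, T) = A/(3 + T)
p(D) = -2/3
-85*q + p(G(s(6), -2)) = -85*(-25) - 2/3 = 2125 - 2/3 = 6373/3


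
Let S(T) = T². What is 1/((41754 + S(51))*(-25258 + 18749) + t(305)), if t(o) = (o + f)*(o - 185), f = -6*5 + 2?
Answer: -1/288673455 ≈ -3.4641e-9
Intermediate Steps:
f = -28 (f = -30 + 2 = -28)
t(o) = (-185 + o)*(-28 + o) (t(o) = (o - 28)*(o - 185) = (-28 + o)*(-185 + o) = (-185 + o)*(-28 + o))
1/((41754 + S(51))*(-25258 + 18749) + t(305)) = 1/((41754 + 51²)*(-25258 + 18749) + (5180 + 305² - 213*305)) = 1/((41754 + 2601)*(-6509) + (5180 + 93025 - 64965)) = 1/(44355*(-6509) + 33240) = 1/(-288706695 + 33240) = 1/(-288673455) = -1/288673455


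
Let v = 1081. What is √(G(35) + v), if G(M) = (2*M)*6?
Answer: √1501 ≈ 38.743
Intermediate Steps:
G(M) = 12*M
√(G(35) + v) = √(12*35 + 1081) = √(420 + 1081) = √1501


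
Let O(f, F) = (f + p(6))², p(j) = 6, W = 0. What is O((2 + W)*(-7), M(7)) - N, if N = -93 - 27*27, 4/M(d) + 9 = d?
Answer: 886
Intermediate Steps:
M(d) = 4/(-9 + d)
O(f, F) = (6 + f)² (O(f, F) = (f + 6)² = (6 + f)²)
N = -822 (N = -93 - 729 = -822)
O((2 + W)*(-7), M(7)) - N = (6 + (2 + 0)*(-7))² - 1*(-822) = (6 + 2*(-7))² + 822 = (6 - 14)² + 822 = (-8)² + 822 = 64 + 822 = 886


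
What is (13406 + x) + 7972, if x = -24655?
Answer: -3277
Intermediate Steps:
(13406 + x) + 7972 = (13406 - 24655) + 7972 = -11249 + 7972 = -3277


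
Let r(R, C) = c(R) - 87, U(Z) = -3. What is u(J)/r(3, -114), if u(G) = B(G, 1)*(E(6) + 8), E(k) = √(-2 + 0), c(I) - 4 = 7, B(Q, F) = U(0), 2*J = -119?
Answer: 6/19 + 3*I*√2/76 ≈ 0.31579 + 0.055824*I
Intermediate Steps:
J = -119/2 (J = (½)*(-119) = -119/2 ≈ -59.500)
B(Q, F) = -3
c(I) = 11 (c(I) = 4 + 7 = 11)
r(R, C) = -76 (r(R, C) = 11 - 87 = -76)
E(k) = I*√2 (E(k) = √(-2) = I*√2)
u(G) = -24 - 3*I*√2 (u(G) = -3*(I*√2 + 8) = -3*(8 + I*√2) = -24 - 3*I*√2)
u(J)/r(3, -114) = (-24 - 3*I*√2)/(-76) = (-24 - 3*I*√2)*(-1/76) = 6/19 + 3*I*√2/76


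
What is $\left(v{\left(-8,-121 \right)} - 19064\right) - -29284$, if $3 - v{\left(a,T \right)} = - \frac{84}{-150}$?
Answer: $\frac{255561}{25} \approx 10222.0$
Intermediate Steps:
$v{\left(a,T \right)} = \frac{61}{25}$ ($v{\left(a,T \right)} = 3 - - \frac{84}{-150} = 3 - \left(-84\right) \left(- \frac{1}{150}\right) = 3 - \frac{14}{25} = \frac{61}{25}$)
$\left(v{\left(-8,-121 \right)} - 19064\right) - -29284 = \left(\frac{61}{25} - 19064\right) - -29284 = - \frac{476539}{25} + 29284 = \frac{255561}{25}$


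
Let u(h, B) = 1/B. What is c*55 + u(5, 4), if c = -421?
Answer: -92619/4 ≈ -23155.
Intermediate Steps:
c*55 + u(5, 4) = -421*55 + 1/4 = -23155 + ¼ = -92619/4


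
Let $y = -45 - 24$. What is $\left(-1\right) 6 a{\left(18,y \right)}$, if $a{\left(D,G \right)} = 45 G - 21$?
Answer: $18756$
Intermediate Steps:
$y = -69$
$a{\left(D,G \right)} = -21 + 45 G$
$\left(-1\right) 6 a{\left(18,y \right)} = \left(-1\right) 6 \left(-21 + 45 \left(-69\right)\right) = - 6 \left(-21 - 3105\right) = \left(-6\right) \left(-3126\right) = 18756$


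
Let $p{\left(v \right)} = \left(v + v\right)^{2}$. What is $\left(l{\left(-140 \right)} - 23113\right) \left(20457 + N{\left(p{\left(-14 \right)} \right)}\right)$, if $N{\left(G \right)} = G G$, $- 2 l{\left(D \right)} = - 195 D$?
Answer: $-23348659219$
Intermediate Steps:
$l{\left(D \right)} = \frac{195 D}{2}$ ($l{\left(D \right)} = - \frac{\left(-195\right) D}{2} = \frac{195 D}{2}$)
$p{\left(v \right)} = 4 v^{2}$ ($p{\left(v \right)} = \left(2 v\right)^{2} = 4 v^{2}$)
$N{\left(G \right)} = G^{2}$
$\left(l{\left(-140 \right)} - 23113\right) \left(20457 + N{\left(p{\left(-14 \right)} \right)}\right) = \left(\frac{195}{2} \left(-140\right) - 23113\right) \left(20457 + \left(4 \left(-14\right)^{2}\right)^{2}\right) = \left(-13650 - 23113\right) \left(20457 + \left(4 \cdot 196\right)^{2}\right) = - 36763 \left(20457 + 784^{2}\right) = - 36763 \left(20457 + 614656\right) = \left(-36763\right) 635113 = -23348659219$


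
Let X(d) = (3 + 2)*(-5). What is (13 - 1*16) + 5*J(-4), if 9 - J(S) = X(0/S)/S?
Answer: 43/4 ≈ 10.750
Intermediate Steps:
X(d) = -25 (X(d) = 5*(-5) = -25)
J(S) = 9 + 25/S (J(S) = 9 - (-25)/S = 9 + 25/S)
(13 - 1*16) + 5*J(-4) = (13 - 1*16) + 5*(9 + 25/(-4)) = (13 - 16) + 5*(9 + 25*(-¼)) = -3 + 5*(9 - 25/4) = -3 + 5*(11/4) = -3 + 55/4 = 43/4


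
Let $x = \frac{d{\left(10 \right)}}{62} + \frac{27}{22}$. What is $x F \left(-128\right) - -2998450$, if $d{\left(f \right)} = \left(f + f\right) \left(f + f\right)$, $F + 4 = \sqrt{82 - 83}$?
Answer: $\frac{1023812122}{341} - \frac{335168 i}{341} \approx 3.0024 \cdot 10^{6} - 982.9 i$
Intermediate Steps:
$F = -4 + i$ ($F = -4 + \sqrt{82 - 83} = -4 + \sqrt{-1} = -4 + i \approx -4.0 + 1.0 i$)
$d{\left(f \right)} = 4 f^{2}$ ($d{\left(f \right)} = 2 f 2 f = 4 f^{2}$)
$x = \frac{5237}{682}$ ($x = \frac{4 \cdot 10^{2}}{62} + \frac{27}{22} = 4 \cdot 100 \cdot \frac{1}{62} + 27 \cdot \frac{1}{22} = 400 \cdot \frac{1}{62} + \frac{27}{22} = \frac{200}{31} + \frac{27}{22} = \frac{5237}{682} \approx 7.6789$)
$x F \left(-128\right) - -2998450 = \frac{5237 \left(-4 + i\right)}{682} \left(-128\right) - -2998450 = \left(- \frac{10474}{341} + \frac{5237 i}{682}\right) \left(-128\right) + 2998450 = \left(\frac{1340672}{341} - \frac{335168 i}{341}\right) + 2998450 = \frac{1023812122}{341} - \frac{335168 i}{341}$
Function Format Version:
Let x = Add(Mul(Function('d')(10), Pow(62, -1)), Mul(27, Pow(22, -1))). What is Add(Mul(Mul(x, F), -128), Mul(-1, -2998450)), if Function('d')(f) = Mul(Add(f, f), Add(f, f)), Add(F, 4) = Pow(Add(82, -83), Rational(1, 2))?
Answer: Add(Rational(1023812122, 341), Mul(Rational(-335168, 341), I)) ≈ Add(3.0024e+6, Mul(-982.90, I))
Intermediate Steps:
F = Add(-4, I) (F = Add(-4, Pow(Add(82, -83), Rational(1, 2))) = Add(-4, Pow(-1, Rational(1, 2))) = Add(-4, I) ≈ Add(-4.0000, Mul(1.0000, I)))
Function('d')(f) = Mul(4, Pow(f, 2)) (Function('d')(f) = Mul(Mul(2, f), Mul(2, f)) = Mul(4, Pow(f, 2)))
x = Rational(5237, 682) (x = Add(Mul(Mul(4, Pow(10, 2)), Pow(62, -1)), Mul(27, Pow(22, -1))) = Add(Mul(Mul(4, 100), Rational(1, 62)), Mul(27, Rational(1, 22))) = Add(Mul(400, Rational(1, 62)), Rational(27, 22)) = Add(Rational(200, 31), Rational(27, 22)) = Rational(5237, 682) ≈ 7.6789)
Add(Mul(Mul(x, F), -128), Mul(-1, -2998450)) = Add(Mul(Mul(Rational(5237, 682), Add(-4, I)), -128), Mul(-1, -2998450)) = Add(Mul(Add(Rational(-10474, 341), Mul(Rational(5237, 682), I)), -128), 2998450) = Add(Add(Rational(1340672, 341), Mul(Rational(-335168, 341), I)), 2998450) = Add(Rational(1023812122, 341), Mul(Rational(-335168, 341), I))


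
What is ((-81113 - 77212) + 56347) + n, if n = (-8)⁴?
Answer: -97882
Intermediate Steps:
n = 4096
((-81113 - 77212) + 56347) + n = ((-81113 - 77212) + 56347) + 4096 = (-158325 + 56347) + 4096 = -101978 + 4096 = -97882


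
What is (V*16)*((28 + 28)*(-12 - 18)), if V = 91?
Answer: -2446080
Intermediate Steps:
(V*16)*((28 + 28)*(-12 - 18)) = (91*16)*((28 + 28)*(-12 - 18)) = 1456*(56*(-30)) = 1456*(-1680) = -2446080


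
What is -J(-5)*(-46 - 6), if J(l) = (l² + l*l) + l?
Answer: 2340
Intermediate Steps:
J(l) = l + 2*l² (J(l) = (l² + l²) + l = 2*l² + l = l + 2*l²)
-J(-5)*(-46 - 6) = -(-5*(1 + 2*(-5)))*(-46 - 6) = -(-5*(1 - 10))*(-52) = -(-5*(-9))*(-52) = -45*(-52) = -1*(-2340) = 2340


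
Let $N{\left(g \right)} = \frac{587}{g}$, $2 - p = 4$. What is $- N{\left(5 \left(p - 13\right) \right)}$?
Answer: $\frac{587}{75} \approx 7.8267$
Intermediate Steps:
$p = -2$ ($p = 2 - 4 = -2$)
$- N{\left(5 \left(p - 13\right) \right)} = - \frac{587}{5 \left(-2 - 13\right)} = - \frac{587}{5 \left(-15\right)} = - \frac{587}{-75} = - \frac{587 \left(-1\right)}{75} = \left(-1\right) \left(- \frac{587}{75}\right) = \frac{587}{75}$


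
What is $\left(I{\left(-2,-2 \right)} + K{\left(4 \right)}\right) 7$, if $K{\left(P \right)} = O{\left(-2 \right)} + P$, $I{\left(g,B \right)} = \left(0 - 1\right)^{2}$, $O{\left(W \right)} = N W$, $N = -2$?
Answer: $63$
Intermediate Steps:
$O{\left(W \right)} = - 2 W$
$I{\left(g,B \right)} = 1$ ($I{\left(g,B \right)} = \left(-1\right)^{2} = 1$)
$K{\left(P \right)} = 4 + P$ ($K{\left(P \right)} = \left(-2\right) \left(-2\right) + P = 4 + P$)
$\left(I{\left(-2,-2 \right)} + K{\left(4 \right)}\right) 7 = \left(1 + \left(4 + 4\right)\right) 7 = \left(1 + 8\right) 7 = 9 \cdot 7 = 63$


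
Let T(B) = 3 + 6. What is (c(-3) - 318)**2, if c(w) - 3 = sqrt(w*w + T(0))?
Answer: 99243 - 1890*sqrt(2) ≈ 96570.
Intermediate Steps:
T(B) = 9
c(w) = 3 + sqrt(9 + w**2) (c(w) = 3 + sqrt(w*w + 9) = 3 + sqrt(w**2 + 9) = 3 + sqrt(9 + w**2))
(c(-3) - 318)**2 = ((3 + sqrt(9 + (-3)**2)) - 318)**2 = ((3 + sqrt(9 + 9)) - 318)**2 = ((3 + sqrt(18)) - 318)**2 = ((3 + 3*sqrt(2)) - 318)**2 = (-315 + 3*sqrt(2))**2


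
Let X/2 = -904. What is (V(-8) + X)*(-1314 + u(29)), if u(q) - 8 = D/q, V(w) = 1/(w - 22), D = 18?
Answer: 1026673648/435 ≈ 2.3602e+6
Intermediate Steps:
V(w) = 1/(-22 + w)
X = -1808 (X = 2*(-904) = -1808)
u(q) = 8 + 18/q
(V(-8) + X)*(-1314 + u(29)) = (1/(-22 - 8) - 1808)*(-1314 + (8 + 18/29)) = (1/(-30) - 1808)*(-1314 + (8 + 18*(1/29))) = (-1/30 - 1808)*(-1314 + (8 + 18/29)) = -54241*(-1314 + 250/29)/30 = -54241/30*(-37856/29) = 1026673648/435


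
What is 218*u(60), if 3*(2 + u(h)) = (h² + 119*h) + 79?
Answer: 2357234/3 ≈ 7.8575e+5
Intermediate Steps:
u(h) = 73/3 + h²/3 + 119*h/3 (u(h) = -2 + ((h² + 119*h) + 79)/3 = -2 + (79 + h² + 119*h)/3 = -2 + (79/3 + h²/3 + 119*h/3) = 73/3 + h²/3 + 119*h/3)
218*u(60) = 218*(73/3 + (⅓)*60² + (119/3)*60) = 218*(73/3 + (⅓)*3600 + 2380) = 218*(73/3 + 1200 + 2380) = 218*(10813/3) = 2357234/3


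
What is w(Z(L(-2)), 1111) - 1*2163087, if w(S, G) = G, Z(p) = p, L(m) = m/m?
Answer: -2161976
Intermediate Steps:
L(m) = 1
w(Z(L(-2)), 1111) - 1*2163087 = 1111 - 1*2163087 = 1111 - 2163087 = -2161976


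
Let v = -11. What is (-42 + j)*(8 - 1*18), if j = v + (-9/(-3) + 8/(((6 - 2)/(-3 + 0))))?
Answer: 560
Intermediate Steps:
j = -14 (j = -11 + (-9/(-3) + 8/(((6 - 2)/(-3 + 0)))) = -11 + (-9*(-⅓) + 8/((4/(-3)))) = -11 + (3 + 8/((4*(-⅓)))) = -11 + (3 + 8/(-4/3)) = -11 + (3 + 8*(-¾)) = -11 + (3 - 6) = -11 - 3 = -14)
(-42 + j)*(8 - 1*18) = (-42 - 14)*(8 - 1*18) = -56*(8 - 18) = -56*(-10) = 560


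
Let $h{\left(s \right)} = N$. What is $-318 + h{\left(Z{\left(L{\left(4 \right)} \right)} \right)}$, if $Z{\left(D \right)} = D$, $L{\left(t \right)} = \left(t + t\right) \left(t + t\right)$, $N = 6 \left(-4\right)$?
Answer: $-342$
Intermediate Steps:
$N = -24$
$L{\left(t \right)} = 4 t^{2}$ ($L{\left(t \right)} = 2 t 2 t = 4 t^{2}$)
$h{\left(s \right)} = -24$
$-318 + h{\left(Z{\left(L{\left(4 \right)} \right)} \right)} = -318 - 24 = -342$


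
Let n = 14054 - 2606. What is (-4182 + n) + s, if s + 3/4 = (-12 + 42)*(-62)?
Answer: 21621/4 ≈ 5405.3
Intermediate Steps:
s = -7443/4 (s = -¾ + (-12 + 42)*(-62) = -¾ + 30*(-62) = -¾ - 1860 = -7443/4 ≈ -1860.8)
n = 11448
(-4182 + n) + s = (-4182 + 11448) - 7443/4 = 7266 - 7443/4 = 21621/4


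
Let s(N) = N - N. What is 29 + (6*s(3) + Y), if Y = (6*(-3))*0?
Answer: 29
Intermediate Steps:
Y = 0 (Y = -18*0 = 0)
s(N) = 0
29 + (6*s(3) + Y) = 29 + (6*0 + 0) = 29 + (0 + 0) = 29 + 0 = 29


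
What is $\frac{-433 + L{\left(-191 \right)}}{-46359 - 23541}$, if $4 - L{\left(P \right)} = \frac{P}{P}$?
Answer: $\frac{43}{6990} \approx 0.0061516$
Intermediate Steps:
$L{\left(P \right)} = 3$ ($L{\left(P \right)} = 4 - \frac{P}{P} = 4 - 1 = 3$)
$\frac{-433 + L{\left(-191 \right)}}{-46359 - 23541} = \frac{-433 + 3}{-46359 - 23541} = - \frac{430}{-69900} = \left(-430\right) \left(- \frac{1}{69900}\right) = \frac{43}{6990}$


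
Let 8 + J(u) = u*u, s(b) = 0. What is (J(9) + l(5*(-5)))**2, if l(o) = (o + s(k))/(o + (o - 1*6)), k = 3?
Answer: 16916769/3136 ≈ 5394.4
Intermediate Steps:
J(u) = -8 + u**2 (J(u) = -8 + u*u = -8 + u**2)
l(o) = o/(-6 + 2*o) (l(o) = (o + 0)/(o + (o - 1*6)) = o/(o + (o - 6)) = o/(o + (-6 + o)) = o/(-6 + 2*o))
(J(9) + l(5*(-5)))**2 = ((-8 + 9**2) + (5*(-5))/(2*(-3 + 5*(-5))))**2 = ((-8 + 81) + (1/2)*(-25)/(-3 - 25))**2 = (73 + (1/2)*(-25)/(-28))**2 = (73 + (1/2)*(-25)*(-1/28))**2 = (73 + 25/56)**2 = (4113/56)**2 = 16916769/3136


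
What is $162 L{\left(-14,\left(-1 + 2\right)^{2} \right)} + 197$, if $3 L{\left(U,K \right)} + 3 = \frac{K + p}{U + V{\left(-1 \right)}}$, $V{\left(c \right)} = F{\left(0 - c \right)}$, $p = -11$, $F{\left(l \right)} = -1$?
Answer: $71$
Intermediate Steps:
$V{\left(c \right)} = -1$
$L{\left(U,K \right)} = -1 + \frac{-11 + K}{3 \left(-1 + U\right)}$ ($L{\left(U,K \right)} = -1 + \frac{\left(K - 11\right) \frac{1}{U - 1}}{3} = -1 + \frac{\left(-11 + K\right) \frac{1}{-1 + U}}{3} = -1 + \frac{\frac{1}{-1 + U} \left(-11 + K\right)}{3} = -1 + \frac{-11 + K}{3 \left(-1 + U\right)}$)
$162 L{\left(-14,\left(-1 + 2\right)^{2} \right)} + 197 = 162 \frac{-8 + \left(-1 + 2\right)^{2} - -42}{3 \left(-1 - 14\right)} + 197 = 162 \frac{-8 + 1^{2} + 42}{3 \left(-15\right)} + 197 = 162 \cdot \frac{1}{3} \left(- \frac{1}{15}\right) \left(-8 + 1 + 42\right) + 197 = 162 \cdot \frac{1}{3} \left(- \frac{1}{15}\right) 35 + 197 = 162 \left(- \frac{7}{9}\right) + 197 = -126 + 197 = 71$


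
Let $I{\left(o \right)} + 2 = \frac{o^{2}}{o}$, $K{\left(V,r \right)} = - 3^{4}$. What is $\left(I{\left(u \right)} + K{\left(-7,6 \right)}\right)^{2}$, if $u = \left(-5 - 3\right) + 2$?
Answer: $7921$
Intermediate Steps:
$u = -6$ ($u = -8 + 2 = -6$)
$K{\left(V,r \right)} = -81$ ($K{\left(V,r \right)} = \left(-1\right) 81 = -81$)
$I{\left(o \right)} = -2 + o$ ($I{\left(o \right)} = -2 + \frac{o^{2}}{o} = -2 + o$)
$\left(I{\left(u \right)} + K{\left(-7,6 \right)}\right)^{2} = \left(\left(-2 - 6\right) - 81\right)^{2} = \left(-8 - 81\right)^{2} = \left(-89\right)^{2} = 7921$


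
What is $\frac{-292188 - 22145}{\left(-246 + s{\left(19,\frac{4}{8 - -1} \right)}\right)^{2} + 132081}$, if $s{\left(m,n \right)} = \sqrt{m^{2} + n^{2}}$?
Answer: $- \frac{198972590027211}{121855593203354} - \frac{28185297111 \sqrt{29257}}{60927796601677} \approx -1.712$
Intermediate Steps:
$\frac{-292188 - 22145}{\left(-246 + s{\left(19,\frac{4}{8 - -1} \right)}\right)^{2} + 132081} = \frac{-292188 - 22145}{\left(-246 + \sqrt{19^{2} + \left(\frac{4}{8 - -1}\right)^{2}}\right)^{2} + 132081} = - \frac{314333}{\left(-246 + \sqrt{361 + \left(\frac{4}{8 + 1}\right)^{2}}\right)^{2} + 132081} = - \frac{314333}{\left(-246 + \sqrt{361 + \left(\frac{4}{9}\right)^{2}}\right)^{2} + 132081} = - \frac{314333}{\left(-246 + \sqrt{361 + \frac{16}{81}}\right)^{2} + 132081} = - \frac{314333}{\left(-246 + \sqrt{\frac{29257}{81}}\right)^{2} + 132081} = - \frac{314333}{\left(-246 + \frac{\sqrt{29257}}{9}\right)^{2} + 132081} = - \frac{314333}{132081 + \left(-246 + \frac{\sqrt{29257}}{9}\right)^{2}}$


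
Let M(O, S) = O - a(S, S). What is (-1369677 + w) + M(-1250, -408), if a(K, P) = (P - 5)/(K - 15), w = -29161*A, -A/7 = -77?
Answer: -7228523051/423 ≈ -1.7089e+7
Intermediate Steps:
A = 539 (A = -7*(-77) = 539)
w = -15717779 (w = -29161*539 = -15717779)
a(K, P) = (-5 + P)/(-15 + K)
M(O, S) = O - (-5 + S)/(-15 + S)
(-1369677 + w) + M(-1250, -408) = (-1369677 - 15717779) + (5 - 1*(-408) - 1250*(-15 - 408))/(-15 - 408) = -17087456 + (5 + 408 - 1250*(-423))/(-423) = -17087456 - (5 + 408 + 528750)/423 = -17087456 - 1/423*529163 = -17087456 - 529163/423 = -7228523051/423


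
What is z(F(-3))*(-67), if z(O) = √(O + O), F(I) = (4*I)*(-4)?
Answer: -268*√6 ≈ -656.46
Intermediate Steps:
F(I) = -16*I
z(O) = √2*√O (z(O) = √(2*O) = √2*√O)
z(F(-3))*(-67) = (√2*√(-16*(-3)))*(-67) = (√2*√48)*(-67) = (√2*(4*√3))*(-67) = (4*√6)*(-67) = -268*√6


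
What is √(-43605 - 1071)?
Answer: 6*I*√1241 ≈ 211.37*I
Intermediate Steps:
√(-43605 - 1071) = √(-44676) = 6*I*√1241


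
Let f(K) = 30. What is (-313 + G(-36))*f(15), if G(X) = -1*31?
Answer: -10320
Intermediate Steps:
G(X) = -31
(-313 + G(-36))*f(15) = (-313 - 31)*30 = -344*30 = -10320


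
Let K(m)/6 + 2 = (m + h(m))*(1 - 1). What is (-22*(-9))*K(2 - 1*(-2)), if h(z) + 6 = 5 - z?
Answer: -2376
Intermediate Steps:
h(z) = -1 - z (h(z) = -6 + (5 - z) = -1 - z)
K(m) = -12 (K(m) = -12 + 6*((m + (-1 - m))*(1 - 1)) = -12 + 6*(-1*0) = -12 + 6*0 = -12 + 0 = -12)
(-22*(-9))*K(2 - 1*(-2)) = -22*(-9)*(-12) = 198*(-12) = -2376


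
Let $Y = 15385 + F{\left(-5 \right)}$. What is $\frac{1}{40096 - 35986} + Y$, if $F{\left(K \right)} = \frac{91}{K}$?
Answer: $\frac{63157549}{4110} \approx 15367.0$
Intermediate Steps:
$Y = \frac{76834}{5}$ ($Y = 15385 + \frac{91}{-5} = 15385 + 91 \left(- \frac{1}{5}\right) = 15385 - \frac{91}{5} = \frac{76834}{5} \approx 15367.0$)
$\frac{1}{40096 - 35986} + Y = \frac{1}{40096 - 35986} + \frac{76834}{5} = \frac{1}{4110} + \frac{76834}{5} = \frac{63157549}{4110}$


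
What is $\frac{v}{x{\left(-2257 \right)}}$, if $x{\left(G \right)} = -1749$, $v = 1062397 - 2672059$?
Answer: $\frac{536554}{583} \approx 920.33$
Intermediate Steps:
$v = -1609662$ ($v = 1062397 - 2672059 = -1609662$)
$\frac{v}{x{\left(-2257 \right)}} = - \frac{1609662}{-1749} = \left(-1609662\right) \left(- \frac{1}{1749}\right) = \frac{536554}{583}$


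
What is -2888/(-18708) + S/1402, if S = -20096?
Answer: -46488374/3278577 ≈ -14.179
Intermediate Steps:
-2888/(-18708) + S/1402 = -2888/(-18708) - 20096/1402 = -2888*(-1/18708) - 20096*1/1402 = 722/4677 - 10048/701 = -46488374/3278577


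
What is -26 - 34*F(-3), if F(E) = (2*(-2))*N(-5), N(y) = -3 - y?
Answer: 246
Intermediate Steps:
F(E) = -8 (F(E) = (2*(-2))*(-3 - 1*(-5)) = -4*(-3 + 5) = -4*2 = -8)
-26 - 34*F(-3) = -26 - 34*(-8) = -26 + 272 = 246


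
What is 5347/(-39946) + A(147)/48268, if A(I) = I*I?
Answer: 302552059/964056764 ≈ 0.31383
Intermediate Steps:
A(I) = I**2
5347/(-39946) + A(147)/48268 = 5347/(-39946) + 147**2/48268 = 5347*(-1/39946) + 21609*(1/48268) = -5347/39946 + 21609/48268 = 302552059/964056764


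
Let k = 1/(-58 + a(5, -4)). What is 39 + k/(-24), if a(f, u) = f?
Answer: 49609/1272 ≈ 39.001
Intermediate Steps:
k = -1/53 (k = 1/(-58 + 5) = 1/(-53) = -1/53 ≈ -0.018868)
39 + k/(-24) = 39 - 1/53/(-24) = 39 - 1/53*(-1/24) = 39 + 1/1272 = 49609/1272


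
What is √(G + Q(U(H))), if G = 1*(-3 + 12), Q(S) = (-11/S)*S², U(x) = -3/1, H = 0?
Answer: √42 ≈ 6.4807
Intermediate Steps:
U(x) = -3 (U(x) = -3*1 = -3)
Q(S) = -11*S
G = 9 (G = 1*9 = 9)
√(G + Q(U(H))) = √(9 - 11*(-3)) = √(9 + 33) = √42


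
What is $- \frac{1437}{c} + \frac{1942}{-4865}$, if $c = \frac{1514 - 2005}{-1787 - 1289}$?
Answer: $- \frac{21505284902}{2388715} \approx -9002.9$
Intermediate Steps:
$c = \frac{491}{3076}$ ($c = - \frac{491}{-3076} = \left(-491\right) \left(- \frac{1}{3076}\right) = \frac{491}{3076} \approx 0.15962$)
$- \frac{1437}{c} + \frac{1942}{-4865} = - \frac{1437}{\frac{491}{3076}} + \frac{1942}{-4865} = \left(-1437\right) \frac{3076}{491} + 1942 \left(- \frac{1}{4865}\right) = - \frac{4420212}{491} - \frac{1942}{4865} = - \frac{21505284902}{2388715}$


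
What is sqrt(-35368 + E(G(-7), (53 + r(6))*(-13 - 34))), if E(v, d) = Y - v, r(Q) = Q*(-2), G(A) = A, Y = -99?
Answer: 6*I*sqrt(985) ≈ 188.31*I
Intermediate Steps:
r(Q) = -2*Q
E(v, d) = -99 - v
sqrt(-35368 + E(G(-7), (53 + r(6))*(-13 - 34))) = sqrt(-35368 + (-99 - 1*(-7))) = sqrt(-35368 + (-99 + 7)) = sqrt(-35368 - 92) = sqrt(-35460) = 6*I*sqrt(985)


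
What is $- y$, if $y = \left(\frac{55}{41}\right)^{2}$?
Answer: $- \frac{3025}{1681} \approx -1.7995$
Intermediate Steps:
$y = \frac{3025}{1681}$ ($y = \left(55 \cdot \frac{1}{41}\right)^{2} = \left(\frac{55}{41}\right)^{2} = \frac{3025}{1681} \approx 1.7995$)
$- y = \left(-1\right) \frac{3025}{1681} = - \frac{3025}{1681}$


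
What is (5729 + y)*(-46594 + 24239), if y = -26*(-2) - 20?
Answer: -128787155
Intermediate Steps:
y = 32 (y = 52 - 20 = 32)
(5729 + y)*(-46594 + 24239) = (5729 + 32)*(-46594 + 24239) = 5761*(-22355) = -128787155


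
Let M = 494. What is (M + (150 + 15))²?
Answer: 434281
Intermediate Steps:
(M + (150 + 15))² = (494 + (150 + 15))² = (494 + 165)² = 659² = 434281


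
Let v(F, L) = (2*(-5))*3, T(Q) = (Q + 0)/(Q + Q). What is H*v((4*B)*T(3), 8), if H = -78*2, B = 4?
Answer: 4680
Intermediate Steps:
T(Q) = ½ (T(Q) = Q/((2*Q)) = Q*(1/(2*Q)) = ½)
v(F, L) = -30 (v(F, L) = -10*3 = -30)
H = -156
H*v((4*B)*T(3), 8) = -156*(-30) = 4680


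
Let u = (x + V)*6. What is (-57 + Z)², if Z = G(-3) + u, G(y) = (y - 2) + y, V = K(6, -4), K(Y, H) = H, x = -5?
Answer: 14161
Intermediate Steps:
V = -4
G(y) = -2 + 2*y (G(y) = (-2 + y) + y = -2 + 2*y)
u = -54 (u = (-5 - 4)*6 = -9*6 = -54)
Z = -62 (Z = (-2 + 2*(-3)) - 54 = (-2 - 6) - 54 = -8 - 54 = -62)
(-57 + Z)² = (-57 - 62)² = (-119)² = 14161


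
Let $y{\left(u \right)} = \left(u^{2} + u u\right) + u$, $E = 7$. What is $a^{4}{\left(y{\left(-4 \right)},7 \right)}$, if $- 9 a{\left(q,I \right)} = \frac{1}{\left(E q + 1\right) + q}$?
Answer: $\frac{1}{16815125390625} \approx 5.947 \cdot 10^{-14}$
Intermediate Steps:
$y{\left(u \right)} = u + 2 u^{2}$ ($y{\left(u \right)} = \left(u^{2} + u^{2}\right) + u = 2 u^{2} + u = u + 2 u^{2}$)
$a{\left(q,I \right)} = - \frac{1}{9 \left(1 + 8 q\right)}$ ($a{\left(q,I \right)} = - \frac{1}{9 \left(\left(7 q + 1\right) + q\right)} = - \frac{1}{9 \left(\left(1 + 7 q\right) + q\right)} = - \frac{1}{9 \left(1 + 8 q\right)}$)
$a^{4}{\left(y{\left(-4 \right)},7 \right)} = \left(- \frac{1}{9 + 72 \left(- 4 \left(1 + 2 \left(-4\right)\right)\right)}\right)^{4} = \left(- \frac{1}{9 + 72 \left(- 4 \left(1 - 8\right)\right)}\right)^{4} = \left(- \frac{1}{9 + 72 \left(\left(-4\right) \left(-7\right)\right)}\right)^{4} = \left(- \frac{1}{9 + 72 \cdot 28}\right)^{4} = \left(- \frac{1}{9 + 2016}\right)^{4} = \left(- \frac{1}{2025}\right)^{4} = \frac{1}{16815125390625}$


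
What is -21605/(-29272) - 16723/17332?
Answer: -4109207/18119368 ≈ -0.22679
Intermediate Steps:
-21605/(-29272) - 16723/17332 = -21605*(-1/29272) - 16723*1/17332 = 21605/29272 - 2389/2476 = -4109207/18119368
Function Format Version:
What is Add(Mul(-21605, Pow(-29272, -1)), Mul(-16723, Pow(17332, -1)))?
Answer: Rational(-4109207, 18119368) ≈ -0.22679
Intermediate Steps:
Add(Mul(-21605, Pow(-29272, -1)), Mul(-16723, Pow(17332, -1))) = Add(Mul(-21605, Rational(-1, 29272)), Mul(-16723, Rational(1, 17332))) = Add(Rational(21605, 29272), Rational(-2389, 2476)) = Rational(-4109207, 18119368)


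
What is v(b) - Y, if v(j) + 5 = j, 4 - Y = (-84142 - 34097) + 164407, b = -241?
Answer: 45918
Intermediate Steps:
Y = -46164 (Y = 4 - ((-84142 - 34097) + 164407) = 4 - (-118239 + 164407) = 4 - 1*46168 = 4 - 46168 = -46164)
v(j) = -5 + j
v(b) - Y = (-5 - 241) - 1*(-46164) = -246 + 46164 = 45918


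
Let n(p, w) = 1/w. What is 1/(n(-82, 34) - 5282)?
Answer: -34/179587 ≈ -0.00018932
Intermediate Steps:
1/(n(-82, 34) - 5282) = 1/(1/34 - 5282) = 1/(-179587/34) = -34/179587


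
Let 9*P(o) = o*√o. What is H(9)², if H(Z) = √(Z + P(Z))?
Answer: 12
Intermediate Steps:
P(o) = o^(3/2)/9 (P(o) = (o*√o)/9 = o^(3/2)/9)
H(Z) = √(Z + Z^(3/2)/9)
H(9)² = (√(9^(3/2) + 9*9)/3)² = (√(27 + 81)/3)² = (√108/3)² = ((6*√3)/3)² = (2*√3)² = 12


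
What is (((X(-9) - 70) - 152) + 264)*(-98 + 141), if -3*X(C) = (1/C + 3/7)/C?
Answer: 3072866/1701 ≈ 1806.5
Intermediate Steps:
X(C) = -(3/7 + 1/C)/(3*C) (X(C) = -(1/C + 3/7)/(3*C) = -(3/7 + 1/C)/(3*C))
(((X(-9) - 70) - 152) + 264)*(-98 + 141) = ((((1/21)*(-7 - 3*(-9))/(-9)² - 70) - 152) + 264)*(-98 + 141) = ((((1/21)*(1/81)*(-7 + 27) - 70) - 152) + 264)*43 = ((((1/21)*(1/81)*20 - 70) - 152) + 264)*43 = (((20/1701 - 70) - 152) + 264)*43 = ((-119050/1701 - 152) + 264)*43 = (-377602/1701 + 264)*43 = (71462/1701)*43 = 3072866/1701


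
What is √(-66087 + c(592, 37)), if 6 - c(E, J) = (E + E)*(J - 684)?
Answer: √699967 ≈ 836.64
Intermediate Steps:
c(E, J) = 6 - 2*E*(-684 + J) (c(E, J) = 6 - (E + E)*(J - 684) = 6 - 2*E*(-684 + J))
√(-66087 + c(592, 37)) = √(-66087 + (6 + 1368*592 - 2*592*37)) = √(-66087 + (6 + 809856 - 43808)) = √(-66087 + 766054) = √699967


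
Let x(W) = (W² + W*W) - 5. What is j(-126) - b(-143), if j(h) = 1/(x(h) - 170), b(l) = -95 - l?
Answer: -1515695/31577 ≈ -48.000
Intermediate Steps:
x(W) = -5 + 2*W² (x(W) = (W² + W²) - 5 = 2*W² - 5 = -5 + 2*W²)
j(h) = 1/(-175 + 2*h²) (j(h) = 1/((-5 + 2*h²) - 170) = 1/(-175 + 2*h²))
j(-126) - b(-143) = 1/(-175 + 2*(-126)²) - (-95 - 1*(-143)) = 1/(-175 + 2*15876) - (-95 + 143) = 1/(-175 + 31752) - 1*48 = 1/31577 - 48 = -1515695/31577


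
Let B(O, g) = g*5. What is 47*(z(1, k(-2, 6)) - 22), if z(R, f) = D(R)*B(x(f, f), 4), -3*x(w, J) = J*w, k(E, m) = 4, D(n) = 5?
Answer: 3666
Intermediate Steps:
x(w, J) = -J*w/3
B(O, g) = 5*g
z(R, f) = 100 (z(R, f) = 5*(5*4) = 5*20 = 100)
47*(z(1, k(-2, 6)) - 22) = 47*(100 - 22) = 47*78 = 3666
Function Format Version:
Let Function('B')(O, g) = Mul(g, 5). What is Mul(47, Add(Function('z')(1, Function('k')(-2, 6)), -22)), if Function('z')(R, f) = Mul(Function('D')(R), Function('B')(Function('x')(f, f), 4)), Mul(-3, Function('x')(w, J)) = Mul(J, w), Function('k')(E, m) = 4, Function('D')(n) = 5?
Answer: 3666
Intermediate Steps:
Function('x')(w, J) = Mul(Rational(-1, 3), J, w) (Function('x')(w, J) = Mul(Rational(-1, 3), Mul(J, w)) = Mul(Rational(-1, 3), J, w))
Function('B')(O, g) = Mul(5, g)
Function('z')(R, f) = 100 (Function('z')(R, f) = Mul(5, Mul(5, 4)) = Mul(5, 20) = 100)
Mul(47, Add(Function('z')(1, Function('k')(-2, 6)), -22)) = Mul(47, Add(100, -22)) = Mul(47, 78) = 3666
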